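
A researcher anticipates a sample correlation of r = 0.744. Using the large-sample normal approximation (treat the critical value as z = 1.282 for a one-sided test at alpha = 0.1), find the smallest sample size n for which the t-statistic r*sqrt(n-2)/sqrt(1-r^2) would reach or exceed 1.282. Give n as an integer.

4

r√(n−2)/√(1−r²) ≥ 1.282  ⇔  n−2 ≥ (1.282)²·(1−r²)/r²
(1−r²)/r² = (1−0.553536)/0.553536 = 0.8066
n ≥ 2 + 1.643524·0.8066 = 2 + 1.3257 = 3.3257
⌈3.3257⌉ = 4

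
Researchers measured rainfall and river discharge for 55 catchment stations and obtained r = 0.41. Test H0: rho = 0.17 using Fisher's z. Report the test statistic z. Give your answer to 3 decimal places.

1.903

z_r = atanh(0.41) = 0.435611,  z_0 = atanh(0.17) = 0.171667
SE = 1/√(n−3) = 1/√52 = 0.138675
z = (z_r − z_0)/SE = (0.435611 − 0.171667) / 0.138675 = 0.263944 / 0.138675 = 1.903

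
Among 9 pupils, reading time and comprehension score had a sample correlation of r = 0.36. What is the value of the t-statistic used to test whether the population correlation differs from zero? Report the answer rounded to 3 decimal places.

1.021

1 − r² = 1 − 0.1296 = 0.8704;  √(1−r²) = 0.932952
√(n−2) = √7 = 2.645751
t = r·√(n−2)/√(1−r²) = 0.36 · 2.645751 / 0.932952 = 1.021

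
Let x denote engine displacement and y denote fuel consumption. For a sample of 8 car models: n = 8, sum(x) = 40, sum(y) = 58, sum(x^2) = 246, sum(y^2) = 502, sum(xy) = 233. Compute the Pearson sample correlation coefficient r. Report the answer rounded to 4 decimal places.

-0.9309

Numerator: nΣxy − (Σx)(Σy) = 8·233 − (40)(58) = -456
Denominator: √[(nΣx²−(Σx)²)(nΣy²−(Σy)²)]
  nΣx²−(Σx)² = 8·246 − 1600 = 368;  nΣy²−(Σy)² = 8·502 − 3364 = 652
  √(368·652) = √239936 = 489.8326
r = -456 / 489.8326 = -0.9309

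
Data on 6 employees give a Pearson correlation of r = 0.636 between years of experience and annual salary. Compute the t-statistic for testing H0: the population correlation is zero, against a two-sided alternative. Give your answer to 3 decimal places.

t = r·√(n−2) / √(1−r²) with r = 0.636, n = 6
  = 0.636·√4 / √(1 − 0.404496)
  = 0.636·2.000000 / 0.771689
  = 1.272000 / 0.771689 = 1.648

1.648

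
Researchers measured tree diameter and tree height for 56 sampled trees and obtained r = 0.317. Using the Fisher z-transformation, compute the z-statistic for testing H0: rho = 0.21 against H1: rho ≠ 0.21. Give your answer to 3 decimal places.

Fisher z: atanh(0.317) = 0.328308, atanh(0.21) = 0.213171
z = (z_r − z_0)·√(n−3) = (0.328308 − 0.213171)·√53 = 0.115137 · 7.280110 = 0.838

0.838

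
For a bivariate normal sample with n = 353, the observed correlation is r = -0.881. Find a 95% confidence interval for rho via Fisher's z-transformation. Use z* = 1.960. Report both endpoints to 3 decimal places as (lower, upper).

z_r = atanh(-0.881) = -1.380218;  SE = 1/√(n−3) = 1/√350 = 0.053452
z-limits: -1.380218 ± 1.960·0.053452 = -1.380218 ± 0.104766 = [-1.484984, -1.275452]
ρ-limits: (tanh -1.484984, tanh -1.275452) = (-0.902, -0.855)

(-0.902, -0.855)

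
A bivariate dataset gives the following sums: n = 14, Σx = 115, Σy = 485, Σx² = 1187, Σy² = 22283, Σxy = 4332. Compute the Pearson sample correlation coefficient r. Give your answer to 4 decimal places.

0.3020

Numerator: nΣxy − (Σx)(Σy) = 14·4332 − (115)(485) = 4873
Denominator: √[(nΣx²−(Σx)²)(nΣy²−(Σy)²)]
  nΣx²−(Σx)² = 14·1187 − 13225 = 3393;  nΣy²−(Σy)² = 14·22283 − 235225 = 76737
  √(3393·76737) = √260368641 = 16135.9425
r = 4873 / 16135.9425 = 0.3020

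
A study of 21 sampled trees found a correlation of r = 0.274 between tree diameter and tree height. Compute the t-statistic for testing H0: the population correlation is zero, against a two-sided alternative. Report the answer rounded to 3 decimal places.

1.242

1 − r² = 1 − 0.075076 = 0.924924;  √(1−r²) = 0.961730
√(n−2) = √19 = 4.358899
t = r·√(n−2)/√(1−r²) = 0.274 · 4.358899 / 0.961730 = 1.242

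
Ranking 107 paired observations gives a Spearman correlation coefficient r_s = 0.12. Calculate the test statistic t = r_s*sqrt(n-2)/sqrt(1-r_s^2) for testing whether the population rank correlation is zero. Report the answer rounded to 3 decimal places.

t = r_s·√(n−2) / √(1−r_s²) with r_s = 0.12, n = 107
  = 0.12·√105 / √(1 − 0.0144)
  = 0.12·10.246951 / 0.992774
  = 1.229634 / 0.992774 = 1.239

1.239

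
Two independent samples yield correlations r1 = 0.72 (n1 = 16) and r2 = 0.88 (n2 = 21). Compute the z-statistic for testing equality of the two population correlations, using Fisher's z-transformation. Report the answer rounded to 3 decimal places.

-1.286

Fisher z-transforms: z1 = atanh(0.72) = 0.907645, z2 = atanh(0.88) = 1.375768; difference d = -0.468123
Var(d) = 1/13 + 1/18 = 0.0769231 + 0.0555556 = 0.1324787
z = d/√Var(d) = -0.468123 / √0.1324787 = -0.468123 / 0.363976 = -1.286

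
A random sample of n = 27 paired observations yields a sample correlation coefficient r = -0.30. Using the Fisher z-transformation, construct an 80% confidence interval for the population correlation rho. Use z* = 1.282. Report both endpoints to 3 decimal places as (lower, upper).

Fisher z: z_r = atanh(r) = ½·ln((1+(-0.30))/(1−(-0.30))) = -0.309520
SE(z) = 1/√(n−3) = 1/√24 = 0.204124
80% ⇒ z* = 1.282; margin = 1.282·0.204124 = 0.261687
CI on z-scale: (-0.571207, -0.047833)
Back-transform: tanh(-0.571207) = -0.516245, tanh(-0.047833) = -0.047797

(-0.516, -0.048)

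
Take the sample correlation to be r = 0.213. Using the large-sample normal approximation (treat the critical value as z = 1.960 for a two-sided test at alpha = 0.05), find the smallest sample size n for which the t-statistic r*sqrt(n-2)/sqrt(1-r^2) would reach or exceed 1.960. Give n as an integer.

83

Need r·√(n−2)/√(1−r²) ≥ 1.960
√(n−2) ≥ 1.960·√(1−0.045369) / 0.213 = 1.960·0.977052 / 0.213 = 8.9907
n−2 ≥ 80.8327  ⇒  n ≥ 82.8327
Smallest integer n = 83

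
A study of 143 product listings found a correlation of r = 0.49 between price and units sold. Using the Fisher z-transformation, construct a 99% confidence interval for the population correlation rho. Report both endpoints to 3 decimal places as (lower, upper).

(0.308, 0.637)

Fisher z: z_r = atanh(r) = ½·ln((1+0.49)/(1−0.49)) = 0.536060
SE(z) = 1/√(n−3) = 1/√140 = 0.084515
99% ⇒ z* = 2.576; margin = 2.576·0.084515 = 0.217711
CI on z-scale: (0.318349, 0.753771)
Back-transform: tanh(0.318349) = 0.308013, tanh(0.753771) = 0.637393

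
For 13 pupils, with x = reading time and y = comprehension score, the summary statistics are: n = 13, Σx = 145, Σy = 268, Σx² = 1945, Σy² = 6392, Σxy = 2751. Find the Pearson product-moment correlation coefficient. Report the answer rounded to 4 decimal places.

-0.4469

S_xy = nΣxy − ΣxΣy = 13·2751 − 145·268 = 35763 − 38860 = -3097
S_xx = nΣx² − (Σx)² = 13·1945 − 145² = 25285 − 21025 = 4260
S_yy = nΣy² − (Σy)² = 13·6392 − 268² = 83096 − 71824 = 11272
r = S_xy / √(S_xx·S_yy) = -3097 / √(4260·11272) = -3097 / √48018720 = -3097 / 6929.5541 = -0.4469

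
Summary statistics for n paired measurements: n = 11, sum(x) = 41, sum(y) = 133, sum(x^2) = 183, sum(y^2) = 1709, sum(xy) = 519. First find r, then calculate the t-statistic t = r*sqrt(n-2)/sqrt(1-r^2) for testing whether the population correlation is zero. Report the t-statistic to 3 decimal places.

Numerator: nΣxy − (Σx)(Σy) = 11·519 − (41)(133) = 256
Denominator: √[(nΣx²−(Σx)²)(nΣy²−(Σy)²)]
  nΣx²−(Σx)² = 11·183 − 1681 = 332;  nΣy²−(Σy)² = 11·1709 − 17689 = 1110
  √(332·1110) = √368520 = 607.0585
r = 256 / 607.0585 = 0.4217
t = r·√(n−2)/√(1−r²) = 0.4217·√9 / √(1−0.177831) = 1.265100 / 0.906735 = 1.395

1.395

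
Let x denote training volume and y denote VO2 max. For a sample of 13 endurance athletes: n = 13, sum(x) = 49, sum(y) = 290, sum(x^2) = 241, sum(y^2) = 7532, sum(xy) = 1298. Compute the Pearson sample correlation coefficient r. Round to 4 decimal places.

S_xy = nΣxy − ΣxΣy = 13·1298 − 49·290 = 16874 − 14210 = 2664
S_xx = nΣx² − (Σx)² = 13·241 − 49² = 3133 − 2401 = 732
S_yy = nΣy² − (Σy)² = 13·7532 − 290² = 97916 − 84100 = 13816
r = S_xy / √(S_xx·S_yy) = 2664 / √(732·13816) = 2664 / √10113312 = 2664 / 3180.1434 = 0.8377

0.8377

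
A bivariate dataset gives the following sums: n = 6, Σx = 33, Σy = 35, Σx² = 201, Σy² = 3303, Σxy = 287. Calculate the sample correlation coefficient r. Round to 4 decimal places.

0.3844

S_xy = nΣxy − ΣxΣy = 6·287 − 33·35 = 1722 − 1155 = 567
S_xx = nΣx² − (Σx)² = 6·201 − 33² = 1206 − 1089 = 117
S_yy = nΣy² − (Σy)² = 6·3303 − 35² = 19818 − 1225 = 18593
r = S_xy / √(S_xx·S_yy) = 567 / √(117·18593) = 567 / √2175381 = 567 / 1474.9173 = 0.3844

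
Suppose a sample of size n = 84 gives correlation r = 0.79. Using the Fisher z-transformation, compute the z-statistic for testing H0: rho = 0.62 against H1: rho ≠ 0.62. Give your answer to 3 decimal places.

3.118

z_r = atanh(0.79) = 1.071432,  z_0 = atanh(0.62) = 0.725005
SE = 1/√(n−3) = 1/√81 = 0.111111
z = (z_r − z_0)/SE = (1.071432 − 0.725005) / 0.111111 = 0.346427 / 0.111111 = 3.118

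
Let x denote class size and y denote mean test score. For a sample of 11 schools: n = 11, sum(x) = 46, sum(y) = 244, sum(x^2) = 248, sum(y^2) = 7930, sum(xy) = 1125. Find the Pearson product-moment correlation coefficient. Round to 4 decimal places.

Numerator: nΣxy − (Σx)(Σy) = 11·1125 − (46)(244) = 1151
Denominator: √[(nΣx²−(Σx)²)(nΣy²−(Σy)²)]
  nΣx²−(Σx)² = 11·248 − 2116 = 612;  nΣy²−(Σy)² = 11·7930 − 59536 = 27694
  √(612·27694) = √16948728 = 4116.8833
r = 1151 / 4116.8833 = 0.2796

0.2796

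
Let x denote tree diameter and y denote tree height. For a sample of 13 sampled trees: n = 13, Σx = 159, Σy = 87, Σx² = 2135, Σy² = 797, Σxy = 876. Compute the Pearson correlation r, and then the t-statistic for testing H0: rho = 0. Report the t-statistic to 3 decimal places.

S_xy = nΣxy − ΣxΣy = 13·876 − 159·87 = 11388 − 13833 = -2445
S_xx = nΣx² − (Σx)² = 13·2135 − 159² = 27755 − 25281 = 2474
S_yy = nΣy² − (Σy)² = 13·797 − 87² = 10361 − 7569 = 2792
r = S_xy / √(S_xx·S_yy) = -2445 / √(2474·2792) = -2445 / √6907408 = -2445 / 2628.1948 = -0.9303
t = r·√(n−2)/√(1−r²) = -0.9303·√11 / √(1−0.865458) = -3.085456 / 0.366800 = -8.412

-8.412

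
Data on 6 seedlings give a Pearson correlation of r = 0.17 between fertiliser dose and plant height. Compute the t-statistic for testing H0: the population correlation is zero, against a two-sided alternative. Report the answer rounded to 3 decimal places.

1 − r² = 1 − 0.0289 = 0.9711;  √(1−r²) = 0.985444
√(n−2) = √4 = 2.000000
t = r·√(n−2)/√(1−r²) = 0.17 · 2.000000 / 0.985444 = 0.345

0.345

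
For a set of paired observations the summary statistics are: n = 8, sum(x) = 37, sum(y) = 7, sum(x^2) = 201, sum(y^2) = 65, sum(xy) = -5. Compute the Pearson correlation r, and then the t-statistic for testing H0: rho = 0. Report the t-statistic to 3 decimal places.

S_xy = nΣxy − ΣxΣy = 8·(-5) − 37·7 = -40 − 259 = -299
S_xx = nΣx² − (Σx)² = 8·201 − 37² = 1608 − 1369 = 239
S_yy = nΣy² − (Σy)² = 8·65 − 7² = 520 − 49 = 471
r = S_xy / √(S_xx·S_yy) = -299 / √(239·471) = -299 / √112569 = -299 / 335.5130 = -0.8912
t = r·√(n−2)/√(1−r²) = -0.8912·√6 / √(1−0.794237) = -2.182985 / 0.453611 = -4.812

-4.812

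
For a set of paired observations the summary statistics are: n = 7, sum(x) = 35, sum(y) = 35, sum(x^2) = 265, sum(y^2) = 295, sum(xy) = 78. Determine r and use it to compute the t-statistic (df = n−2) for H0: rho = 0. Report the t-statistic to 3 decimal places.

-5.816

Numerator: nΣxy − (Σx)(Σy) = 7·78 − (35)(35) = -679
Denominator: √[(nΣx²−(Σx)²)(nΣy²−(Σy)²)]
  nΣx²−(Σx)² = 7·265 − 1225 = 630;  nΣy²−(Σy)² = 7·295 − 1225 = 840
  √(630·840) = √529200 = 727.4613
r = -679 / 727.4613 = -0.9334
t = r·√(n−2)/√(1−r²) = -0.9334·√5 / √(1−0.871236) = -2.087146 / 0.358837 = -5.816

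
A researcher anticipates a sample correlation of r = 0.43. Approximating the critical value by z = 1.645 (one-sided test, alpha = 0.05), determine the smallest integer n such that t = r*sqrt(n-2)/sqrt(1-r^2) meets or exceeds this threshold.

14

Need r·√(n−2)/√(1−r²) ≥ 1.645
√(n−2) ≥ 1.645·√(1−0.1849) / 0.43 = 1.645·0.902829 / 0.43 = 3.4538
n−2 ≥ 11.9287  ⇒  n ≥ 13.9287
Smallest integer n = 14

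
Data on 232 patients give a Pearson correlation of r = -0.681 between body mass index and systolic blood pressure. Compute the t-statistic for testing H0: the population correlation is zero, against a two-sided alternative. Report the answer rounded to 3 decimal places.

-14.104

t = r·√(n−2) / √(1−r²) with r = -0.681, n = 232
  = -0.681·√230 / √(1 − 0.463761)
  = -0.681·15.165751 / 0.732283
  = -10.327876 / 0.732283 = -14.104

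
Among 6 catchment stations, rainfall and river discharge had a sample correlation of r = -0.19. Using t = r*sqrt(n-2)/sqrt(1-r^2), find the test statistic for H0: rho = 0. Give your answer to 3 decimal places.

-0.387

t = r·√(n−2) / √(1−r²) with r = -0.19, n = 6
  = -0.19·√4 / √(1 − 0.0361)
  = -0.19·2.000000 / 0.981784
  = -0.380000 / 0.981784 = -0.387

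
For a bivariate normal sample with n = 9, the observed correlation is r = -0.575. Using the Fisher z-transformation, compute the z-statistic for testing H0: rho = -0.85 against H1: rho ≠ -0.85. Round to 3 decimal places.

z_r = atanh(-0.575) = -0.654961,  z_0 = atanh(-0.85) = -1.256153
SE = 1/√(n−3) = 1/√6 = 0.408248
z = (z_r − z_0)/SE = (-0.654961 − (-1.256153)) / 0.408248 = 0.601192 / 0.408248 = 1.473

1.473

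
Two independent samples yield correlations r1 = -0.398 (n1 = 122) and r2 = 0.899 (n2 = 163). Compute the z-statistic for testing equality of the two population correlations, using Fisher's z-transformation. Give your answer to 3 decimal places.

Fisher z-transforms: z1 = atanh(-0.398) = -0.421270, z2 = atanh(0.899) = 1.466981; difference d = -1.888251
Var(d) = 1/119 + 1/160 = 0.0084034 + 0.0062500 = 0.0146534
z = d/√Var(d) = -1.888251 / √0.0146534 = -1.888251 / 0.121051 = -15.599

-15.599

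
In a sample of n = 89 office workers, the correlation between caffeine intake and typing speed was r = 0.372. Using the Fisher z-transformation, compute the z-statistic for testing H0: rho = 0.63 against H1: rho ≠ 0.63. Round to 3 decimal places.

z_r = atanh(0.372) = 0.390742,  z_0 = atanh(0.63) = 0.741416
SE = 1/√(n−3) = 1/√86 = 0.107833
z = (z_r − z_0)/SE = (0.390742 − 0.741416) / 0.107833 = -0.350674 / 0.107833 = -3.252

-3.252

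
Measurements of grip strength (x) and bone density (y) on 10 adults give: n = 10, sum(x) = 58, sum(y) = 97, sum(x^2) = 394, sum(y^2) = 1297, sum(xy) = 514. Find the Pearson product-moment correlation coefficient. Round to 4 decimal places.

-0.3393

S_xy = nΣxy − ΣxΣy = 10·514 − 58·97 = 5140 − 5626 = -486
S_xx = nΣx² − (Σx)² = 10·394 − 58² = 3940 − 3364 = 576
S_yy = nΣy² − (Σy)² = 10·1297 − 97² = 12970 − 9409 = 3561
r = S_xy / √(S_xx·S_yy) = -486 / √(576·3561) = -486 / √2051136 = -486 / 1432.1788 = -0.3393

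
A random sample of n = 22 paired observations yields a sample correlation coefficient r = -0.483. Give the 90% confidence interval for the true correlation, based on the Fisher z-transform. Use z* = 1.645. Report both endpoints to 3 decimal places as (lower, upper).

(-0.718, -0.148)

Fisher z: z_r = atanh(r) = ½·ln((1+(-0.483))/(1−(-0.483))) = -0.526890
SE(z) = 1/√(n−3) = 1/√19 = 0.229416
90% ⇒ z* = 1.645; margin = 1.645·0.229416 = 0.377389
CI on z-scale: (-0.904279, -0.149501)
Back-transform: tanh(-0.904279) = -0.718375, tanh(-0.149501) = -0.148397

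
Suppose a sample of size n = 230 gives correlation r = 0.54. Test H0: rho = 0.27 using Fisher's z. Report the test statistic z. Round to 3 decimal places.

4.931

z_r = atanh(0.54) = 0.604156,  z_0 = atanh(0.27) = 0.276864
SE = 1/√(n−3) = 1/√227 = 0.066372
z = (z_r − z_0)/SE = (0.604156 − 0.276864) / 0.066372 = 0.327292 / 0.066372 = 4.931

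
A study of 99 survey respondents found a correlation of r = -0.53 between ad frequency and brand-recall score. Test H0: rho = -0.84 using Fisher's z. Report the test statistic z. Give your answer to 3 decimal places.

6.183

Fisher z: atanh(-0.53) = -0.590145, atanh(-0.84) = -1.221174
z = (z_r − z_0)·√(n−3) = (-0.590145 − (-1.221174))·√96 = 0.631029 · 9.797959 = 6.183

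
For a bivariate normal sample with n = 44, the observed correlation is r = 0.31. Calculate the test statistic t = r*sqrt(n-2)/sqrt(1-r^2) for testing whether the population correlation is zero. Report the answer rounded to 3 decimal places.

2.113

t = r·√(n−2) / √(1−r²) with r = 0.31, n = 44
  = 0.31·√42 / √(1 − 0.0961)
  = 0.31·6.480741 / 0.950737
  = 2.009030 / 0.950737 = 2.113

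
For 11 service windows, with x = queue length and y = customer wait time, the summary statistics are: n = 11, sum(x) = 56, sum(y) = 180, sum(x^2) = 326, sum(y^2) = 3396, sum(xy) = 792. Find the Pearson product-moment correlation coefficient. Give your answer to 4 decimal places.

-0.9160

Numerator: nΣxy − (Σx)(Σy) = 11·792 − (56)(180) = -1368
Denominator: √[(nΣx²−(Σx)²)(nΣy²−(Σy)²)]
  nΣx²−(Σx)² = 11·326 − 3136 = 450;  nΣy²−(Σy)² = 11·3396 − 32400 = 4956
  √(450·4956) = √2230200 = 1493.3854
r = -1368 / 1493.3854 = -0.9160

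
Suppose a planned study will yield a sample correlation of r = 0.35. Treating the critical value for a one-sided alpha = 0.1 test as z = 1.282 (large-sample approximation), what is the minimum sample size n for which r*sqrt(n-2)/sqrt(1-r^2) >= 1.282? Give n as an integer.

14

r√(n−2)/√(1−r²) ≥ 1.282  ⇔  n−2 ≥ (1.282)²·(1−r²)/r²
(1−r²)/r² = (1−0.1225)/0.1225 = 7.1633
n ≥ 2 + 1.643524·7.1633 = 2 + 11.7731 = 13.7731
⌈13.7731⌉ = 14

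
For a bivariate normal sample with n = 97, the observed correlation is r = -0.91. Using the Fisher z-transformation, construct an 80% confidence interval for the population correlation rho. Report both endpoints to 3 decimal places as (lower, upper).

(-0.930, -0.884)

Fisher z: z_r = atanh(r) = ½·ln((1+(-0.91))/(1−(-0.91))) = -1.527524
SE(z) = 1/√(n−3) = 1/√94 = 0.103142
80% ⇒ z* = 1.282; margin = 1.282·0.103142 = 0.132228
CI on z-scale: (-1.659752, -1.395296)
Back-transform: tanh(-1.659752) = -0.930184, tanh(-1.395296) = -0.884331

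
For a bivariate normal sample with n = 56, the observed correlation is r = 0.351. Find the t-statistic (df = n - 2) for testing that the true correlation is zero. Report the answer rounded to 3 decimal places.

t = r·√(n−2) / √(1−r²) with r = 0.351, n = 56
  = 0.351·√54 / √(1 − 0.123201)
  = 0.351·7.348469 / 0.936375
  = 2.579313 / 0.936375 = 2.755

2.755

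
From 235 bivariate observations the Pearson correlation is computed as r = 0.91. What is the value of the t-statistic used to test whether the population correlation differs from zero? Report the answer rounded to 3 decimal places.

1 − r² = 1 − 0.8281 = 0.1719;  √(1−r²) = 0.414608
√(n−2) = √233 = 15.264338
t = r·√(n−2)/√(1−r²) = 0.91 · 15.264338 / 0.414608 = 33.503

33.503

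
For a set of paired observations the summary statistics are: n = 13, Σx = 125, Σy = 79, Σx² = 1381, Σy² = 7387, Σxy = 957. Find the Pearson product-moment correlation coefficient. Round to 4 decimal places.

0.1775

S_xy = nΣxy − ΣxΣy = 13·957 − 125·79 = 12441 − 9875 = 2566
S_xx = nΣx² − (Σx)² = 13·1381 − 125² = 17953 − 15625 = 2328
S_yy = nΣy² − (Σy)² = 13·7387 − 79² = 96031 − 6241 = 89790
r = S_xy / √(S_xx·S_yy) = 2566 / √(2328·89790) = 2566 / √209031120 = 2566 / 14457.9086 = 0.1775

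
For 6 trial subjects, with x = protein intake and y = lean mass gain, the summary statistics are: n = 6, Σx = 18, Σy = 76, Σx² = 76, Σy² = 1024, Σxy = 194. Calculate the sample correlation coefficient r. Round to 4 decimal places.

-0.9256

Numerator: nΣxy − (Σx)(Σy) = 6·194 − (18)(76) = -204
Denominator: √[(nΣx²−(Σx)²)(nΣy²−(Σy)²)]
  nΣx²−(Σx)² = 6·76 − 324 = 132;  nΣy²−(Σy)² = 6·1024 − 5776 = 368
  √(132·368) = √48576 = 220.3996
r = -204 / 220.3996 = -0.9256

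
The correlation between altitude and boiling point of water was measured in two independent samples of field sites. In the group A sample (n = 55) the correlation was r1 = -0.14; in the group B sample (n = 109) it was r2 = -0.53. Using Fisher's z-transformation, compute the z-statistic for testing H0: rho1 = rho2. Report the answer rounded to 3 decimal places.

2.653

Fisher z-transforms: z1 = atanh(-0.14) = -0.140926, z2 = atanh(-0.53) = -0.590145; difference d = 0.449219
Var(d) = 1/52 + 1/106 = 0.0192308 + 0.0094340 = 0.0286648
z = d/√Var(d) = 0.449219 / √0.0286648 = 0.449219 / 0.169307 = 2.653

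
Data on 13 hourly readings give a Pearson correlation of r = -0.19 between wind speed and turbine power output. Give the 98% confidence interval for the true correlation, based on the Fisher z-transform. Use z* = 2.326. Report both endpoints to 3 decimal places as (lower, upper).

(-0.730, 0.495)

Fisher z: z_r = atanh(r) = ½·ln((1+(-0.19))/(1−(-0.19))) = -0.192337
SE(z) = 1/√(n−3) = 1/√10 = 0.316228
98% ⇒ z* = 2.326; margin = 2.326·0.316228 = 0.735546
CI on z-scale: (-0.927883, 0.543209)
Back-transform: tanh(-0.927883) = -0.729605, tanh(0.543209) = 0.495413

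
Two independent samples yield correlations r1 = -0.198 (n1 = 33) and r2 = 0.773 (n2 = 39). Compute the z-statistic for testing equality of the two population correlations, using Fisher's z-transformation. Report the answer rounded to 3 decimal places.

-4.969

z1 = atanh(-0.198) = -0.200650,  z2 = atanh(0.773) = 1.027739
SE = √(1/(n1−3) + 1/(n2−3)) = √(1/30 + 1/36) = √(0.0333333 + 0.0277778) = √0.0611111 = 0.247207
z = (z1 − z2)/SE = (-0.200650 − 1.027739) / 0.247207 = -1.228389 / 0.247207 = -4.969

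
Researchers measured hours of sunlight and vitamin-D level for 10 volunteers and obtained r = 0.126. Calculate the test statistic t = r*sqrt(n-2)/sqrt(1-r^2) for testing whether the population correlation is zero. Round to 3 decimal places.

0.359

t = r·√(n−2) / √(1−r²) with r = 0.126, n = 10
  = 0.126·√8 / √(1 − 0.015876)
  = 0.126·2.828427 / 0.992030
  = 0.356382 / 0.992030 = 0.359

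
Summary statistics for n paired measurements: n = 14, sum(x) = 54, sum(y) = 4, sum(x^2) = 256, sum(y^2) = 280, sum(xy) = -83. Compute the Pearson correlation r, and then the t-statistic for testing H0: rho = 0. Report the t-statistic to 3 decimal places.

-5.669

Numerator: nΣxy − (Σx)(Σy) = 14·(-83) − (54)(4) = -1378
Denominator: √[(nΣx²−(Σx)²)(nΣy²−(Σy)²)]
  nΣx²−(Σx)² = 14·256 − 2916 = 668;  nΣy²−(Σy)² = 14·280 − 16 = 3904
  √(668·3904) = √2607872 = 1614.8907
r = -1378 / 1614.8907 = -0.8533
t = r·√(n−2)/√(1−r²) = -0.8533·√12 / √(1−0.728121) = -2.955918 / 0.521420 = -5.669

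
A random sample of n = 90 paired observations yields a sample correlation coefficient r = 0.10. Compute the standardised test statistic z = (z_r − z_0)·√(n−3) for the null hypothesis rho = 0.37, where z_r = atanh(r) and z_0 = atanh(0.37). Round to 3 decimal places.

-2.687

Fisher z: atanh(0.10) = 0.100335, atanh(0.37) = 0.388423
z = (z_r − z_0)·√(n−3) = (0.100335 − 0.388423)·√87 = -0.288088 · 9.327379 = -2.687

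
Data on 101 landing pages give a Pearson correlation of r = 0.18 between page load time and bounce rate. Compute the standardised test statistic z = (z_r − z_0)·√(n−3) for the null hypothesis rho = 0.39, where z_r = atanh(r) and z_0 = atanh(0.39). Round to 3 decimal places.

-2.275

z_r = atanh(0.18) = 0.181983,  z_0 = atanh(0.39) = 0.411800
SE = 1/√(n−3) = 1/√98 = 0.101015
z = (z_r − z_0)/SE = (0.181983 − 0.411800) / 0.101015 = -0.229817 / 0.101015 = -2.275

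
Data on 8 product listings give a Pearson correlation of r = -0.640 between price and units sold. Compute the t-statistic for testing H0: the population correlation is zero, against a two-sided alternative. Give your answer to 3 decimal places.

-2.040

1 − r² = 1 − 0.409600 = 0.590400;  √(1−r²) = 0.768375
√(n−2) = √6 = 2.449490
t = r·√(n−2)/√(1−r²) = -0.640 · 2.449490 / 0.768375 = -2.040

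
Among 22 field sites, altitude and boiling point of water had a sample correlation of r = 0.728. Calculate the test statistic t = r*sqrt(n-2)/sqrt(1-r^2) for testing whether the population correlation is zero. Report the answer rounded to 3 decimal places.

4.749

t = r·√(n−2) / √(1−r²) with r = 0.728, n = 22
  = 0.728·√20 / √(1 − 0.529984)
  = 0.728·4.472136 / 0.685577
  = 3.255715 / 0.685577 = 4.749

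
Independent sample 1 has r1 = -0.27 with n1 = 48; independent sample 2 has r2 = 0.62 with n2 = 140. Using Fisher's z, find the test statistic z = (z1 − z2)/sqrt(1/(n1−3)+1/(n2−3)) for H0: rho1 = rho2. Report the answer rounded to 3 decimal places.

-5.831

Fisher z-transforms: z1 = atanh(-0.27) = -0.276864, z2 = atanh(0.62) = 0.725005; difference d = -1.001869
Var(d) = 1/45 + 1/137 = 0.0222222 + 0.0072993 = 0.0295215
z = d/√Var(d) = -1.001869 / √0.0295215 = -1.001869 / 0.171818 = -5.831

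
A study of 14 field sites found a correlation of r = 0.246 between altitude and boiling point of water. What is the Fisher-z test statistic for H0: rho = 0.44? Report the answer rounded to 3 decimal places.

Fisher z: atanh(0.246) = 0.251151, atanh(0.44) = 0.472231
z = (z_r − z_0)·√(n−3) = (0.251151 − 0.472231)·√11 = -0.221080 · 3.316625 = -0.733

-0.733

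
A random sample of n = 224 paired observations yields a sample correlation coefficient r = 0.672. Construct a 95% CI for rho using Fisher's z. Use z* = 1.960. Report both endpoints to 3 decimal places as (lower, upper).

z_r = atanh(0.672) = 0.814381;  SE = 1/√(n−3) = 1/√221 = 0.067267
z-limits: 0.814381 ± 1.960·0.067267 = 0.814381 ± 0.131843 = [0.682538, 0.946224]
ρ-limits: (tanh 0.682538, tanh 0.946224) = (0.593, 0.738)

(0.593, 0.738)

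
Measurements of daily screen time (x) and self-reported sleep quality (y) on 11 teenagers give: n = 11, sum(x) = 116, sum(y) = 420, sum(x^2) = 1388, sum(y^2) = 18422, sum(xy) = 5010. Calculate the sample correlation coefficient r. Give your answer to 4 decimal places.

0.9267

Numerator: nΣxy − (Σx)(Σy) = 11·5010 − (116)(420) = 6390
Denominator: √[(nΣx²−(Σx)²)(nΣy²−(Σy)²)]
  nΣx²−(Σx)² = 11·1388 − 13456 = 1812;  nΣy²−(Σy)² = 11·18422 − 176400 = 26242
  √(1812·26242) = √47550504 = 6895.6873
r = 6390 / 6895.6873 = 0.9267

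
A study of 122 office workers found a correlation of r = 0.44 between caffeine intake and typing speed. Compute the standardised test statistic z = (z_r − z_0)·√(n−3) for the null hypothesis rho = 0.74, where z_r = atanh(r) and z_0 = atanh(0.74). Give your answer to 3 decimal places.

-5.217

Fisher z: atanh(0.44) = 0.472231, atanh(0.74) = 0.950479
z = (z_r − z_0)·√(n−3) = (0.472231 − 0.950479)·√119 = -0.478248 · 10.908712 = -5.217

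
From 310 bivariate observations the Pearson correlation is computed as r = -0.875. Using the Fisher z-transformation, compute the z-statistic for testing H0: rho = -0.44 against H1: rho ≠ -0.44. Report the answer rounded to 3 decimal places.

-15.450

z_r = atanh(-0.875) = -1.354025,  z_0 = atanh(-0.44) = -0.472231
SE = 1/√(n−3) = 1/√307 = 0.057073
z = (z_r − z_0)/SE = (-1.354025 − (-0.472231)) / 0.057073 = -0.881794 / 0.057073 = -15.450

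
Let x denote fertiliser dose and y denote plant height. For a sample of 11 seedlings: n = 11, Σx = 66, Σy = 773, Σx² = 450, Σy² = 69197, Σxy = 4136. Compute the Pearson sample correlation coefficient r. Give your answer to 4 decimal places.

-0.5601

S_xy = nΣxy − ΣxΣy = 11·4136 − 66·773 = 45496 − 51018 = -5522
S_xx = nΣx² − (Σx)² = 11·450 − 66² = 4950 − 4356 = 594
S_yy = nΣy² − (Σy)² = 11·69197 − 773² = 761167 − 597529 = 163638
r = S_xy / √(S_xx·S_yy) = -5522 / √(594·163638) = -5522 / √97200972 = -5522 / 9859.0553 = -0.5601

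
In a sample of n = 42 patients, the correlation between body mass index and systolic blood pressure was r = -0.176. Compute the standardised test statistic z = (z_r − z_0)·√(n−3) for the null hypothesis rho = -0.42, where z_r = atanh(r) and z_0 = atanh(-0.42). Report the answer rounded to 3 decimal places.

1.685

Fisher z: atanh(-0.176) = -0.177852, atanh(-0.42) = -0.447692
z = (z_r − z_0)·√(n−3) = (-0.177852 − (-0.447692))·√39 = 0.269840 · 6.244998 = 1.685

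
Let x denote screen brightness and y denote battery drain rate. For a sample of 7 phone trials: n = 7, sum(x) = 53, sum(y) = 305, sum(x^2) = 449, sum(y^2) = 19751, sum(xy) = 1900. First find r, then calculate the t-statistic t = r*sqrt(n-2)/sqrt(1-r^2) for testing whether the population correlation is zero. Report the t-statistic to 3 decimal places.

-2.439

Numerator: nΣxy − (Σx)(Σy) = 7·1900 − (53)(305) = -2865
Denominator: √[(nΣx²−(Σx)²)(nΣy²−(Σy)²)]
  nΣx²−(Σx)² = 7·449 − 2809 = 334;  nΣy²−(Σy)² = 7·19751 − 93025 = 45232
  √(334·45232) = √15107488 = 3886.8352
r = -2865 / 3886.8352 = -0.7371
t = r·√(n−2)/√(1−r²) = -0.7371·√5 / √(1−0.543316) = -1.648206 / 0.675784 = -2.439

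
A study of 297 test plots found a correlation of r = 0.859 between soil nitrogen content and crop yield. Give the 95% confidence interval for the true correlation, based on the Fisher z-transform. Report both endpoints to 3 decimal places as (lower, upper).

(0.826, 0.886)

Fisher z: z_r = atanh(r) = ½·ln((1+0.859)/(1−0.859)) = 1.289517
SE(z) = 1/√(n−3) = 1/√294 = 0.058321
95% ⇒ z* = 1.960; margin = 1.960·0.058321 = 0.114309
CI on z-scale: (1.175208, 1.403826)
Back-transform: tanh(1.175208) = 0.825935, tanh(1.403826) = 0.886176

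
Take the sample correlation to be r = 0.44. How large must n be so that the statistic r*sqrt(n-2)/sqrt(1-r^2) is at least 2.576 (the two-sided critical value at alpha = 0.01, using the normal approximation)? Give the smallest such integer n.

Need r·√(n−2)/√(1−r²) ≥ 2.576
√(n−2) ≥ 2.576·√(1−0.1936) / 0.44 = 2.576·0.897998 / 0.44 = 5.2574
n−2 ≥ 27.6403  ⇒  n ≥ 29.6403
Smallest integer n = 30

30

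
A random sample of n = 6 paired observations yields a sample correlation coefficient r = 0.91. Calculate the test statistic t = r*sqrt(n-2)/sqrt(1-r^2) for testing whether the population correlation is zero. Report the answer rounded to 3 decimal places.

4.390

t = r·√(n−2) / √(1−r²) with r = 0.91, n = 6
  = 0.91·√4 / √(1 − 0.8281)
  = 0.91·2.000000 / 0.414608
  = 1.820000 / 0.414608 = 4.390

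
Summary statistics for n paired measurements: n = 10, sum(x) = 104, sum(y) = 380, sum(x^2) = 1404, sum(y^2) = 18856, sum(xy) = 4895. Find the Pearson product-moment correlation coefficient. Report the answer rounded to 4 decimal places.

0.7903

S_xy = nΣxy − ΣxΣy = 10·4895 − 104·380 = 48950 − 39520 = 9430
S_xx = nΣx² − (Σx)² = 10·1404 − 104² = 14040 − 10816 = 3224
S_yy = nΣy² − (Σy)² = 10·18856 − 380² = 188560 − 144400 = 44160
r = S_xy / √(S_xx·S_yy) = 9430 / √(3224·44160) = 9430 / √142371840 = 9430 / 11931.9671 = 0.7903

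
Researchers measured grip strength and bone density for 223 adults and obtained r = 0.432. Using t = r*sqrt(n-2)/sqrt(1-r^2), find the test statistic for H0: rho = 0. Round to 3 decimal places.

7.121

t = r·√(n−2) / √(1−r²) with r = 0.432, n = 223
  = 0.432·√221 / √(1 − 0.186624)
  = 0.432·14.866069 / 0.901874
  = 6.422142 / 0.901874 = 7.121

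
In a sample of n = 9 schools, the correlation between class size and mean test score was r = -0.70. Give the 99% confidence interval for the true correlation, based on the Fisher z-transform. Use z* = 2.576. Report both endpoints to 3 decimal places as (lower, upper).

(-0.958, 0.182)

z_r = atanh(-0.70) = -0.867301;  SE = 1/√(n−3) = 1/√6 = 0.408248
z-limits: -0.867301 ± 2.576·0.408248 = -0.867301 ± 1.051647 = [-1.918948, 0.184346]
ρ-limits: (tanh -1.918948, tanh 0.184346) = (-0.958, 0.182)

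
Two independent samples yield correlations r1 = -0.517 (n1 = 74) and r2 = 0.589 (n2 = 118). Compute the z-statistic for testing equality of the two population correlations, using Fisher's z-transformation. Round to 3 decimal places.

z1 = atanh(-0.517) = -0.572237,  z2 = atanh(0.589) = 0.676133
SE = √(1/(n1−3) + 1/(n2−3)) = √(1/71 + 1/115) = √(0.0140845 + 0.0086957) = √0.0227802 = 0.150931
z = (z1 − z2)/SE = (-0.572237 − 0.676133) / 0.150931 = -1.248370 / 0.150931 = -8.271

-8.271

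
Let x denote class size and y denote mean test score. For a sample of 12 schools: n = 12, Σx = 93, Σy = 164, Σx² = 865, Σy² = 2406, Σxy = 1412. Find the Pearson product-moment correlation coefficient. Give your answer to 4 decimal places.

0.9149

S_xy = nΣxy − ΣxΣy = 12·1412 − 93·164 = 16944 − 15252 = 1692
S_xx = nΣx² − (Σx)² = 12·865 − 93² = 10380 − 8649 = 1731
S_yy = nΣy² − (Σy)² = 12·2406 − 164² = 28872 − 26896 = 1976
r = S_xy / √(S_xx·S_yy) = 1692 / √(1731·1976) = 1692 / √3420456 = 1692 / 1849.4475 = 0.9149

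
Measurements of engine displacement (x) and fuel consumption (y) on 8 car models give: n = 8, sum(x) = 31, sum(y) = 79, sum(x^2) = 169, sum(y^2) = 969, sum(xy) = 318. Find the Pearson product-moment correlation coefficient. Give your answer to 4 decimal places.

0.1236

S_xy = nΣxy − ΣxΣy = 8·318 − 31·79 = 2544 − 2449 = 95
S_xx = nΣx² − (Σx)² = 8·169 − 31² = 1352 − 961 = 391
S_yy = nΣy² − (Σy)² = 8·969 − 79² = 7752 − 6241 = 1511
r = S_xy / √(S_xx·S_yy) = 95 / √(391·1511) = 95 / √590801 = 95 / 768.6358 = 0.1236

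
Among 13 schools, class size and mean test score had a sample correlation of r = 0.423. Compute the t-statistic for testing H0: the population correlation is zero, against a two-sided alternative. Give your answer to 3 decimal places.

1.548

1 − r² = 1 − 0.178929 = 0.821071;  √(1−r²) = 0.906130
√(n−2) = √11 = 3.316625
t = r·√(n−2)/√(1−r²) = 0.423 · 3.316625 / 0.906130 = 1.548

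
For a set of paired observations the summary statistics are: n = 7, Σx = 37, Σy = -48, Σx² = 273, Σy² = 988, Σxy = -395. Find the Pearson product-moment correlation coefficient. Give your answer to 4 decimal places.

S_xy = nΣxy − ΣxΣy = 7·(-395) − 37·(-48) = -2765 − (-1776) = -989
S_xx = nΣx² − (Σx)² = 7·273 − 37² = 1911 − 1369 = 542
S_yy = nΣy² − (Σy)² = 7·988 − (-48)² = 6916 − 2304 = 4612
r = S_xy / √(S_xx·S_yy) = -989 / √(542·4612) = -989 / √2499704 = -989 / 1581.0452 = -0.6255

-0.6255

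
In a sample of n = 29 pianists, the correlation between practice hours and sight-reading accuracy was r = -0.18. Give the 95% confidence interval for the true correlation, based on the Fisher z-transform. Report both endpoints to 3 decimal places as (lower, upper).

Fisher z: z_r = atanh(r) = ½·ln((1+(-0.18))/(1−(-0.18))) = -0.181983
SE(z) = 1/√(n−3) = 1/√26 = 0.196116
95% ⇒ z* = 1.960; margin = 1.960·0.196116 = 0.384387
CI on z-scale: (-0.566370, 0.202404)
Back-transform: tanh(-0.566370) = -0.512688, tanh(0.202404) = 0.199685

(-0.513, 0.200)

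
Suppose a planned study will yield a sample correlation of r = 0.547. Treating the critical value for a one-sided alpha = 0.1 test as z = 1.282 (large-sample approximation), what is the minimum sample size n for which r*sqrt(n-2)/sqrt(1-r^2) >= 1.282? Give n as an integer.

r√(n−2)/√(1−r²) ≥ 1.282  ⇔  n−2 ≥ (1.282)²·(1−r²)/r²
(1−r²)/r² = (1−0.299209)/0.299209 = 2.3421
n ≥ 2 + 1.643524·2.3421 = 2 + 3.8493 = 5.8493
⌈5.8493⌉ = 6

6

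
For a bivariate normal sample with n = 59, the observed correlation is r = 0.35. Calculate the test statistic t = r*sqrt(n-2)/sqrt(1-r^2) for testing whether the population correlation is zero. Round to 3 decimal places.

1 − r² = 1 − 0.1225 = 0.8775;  √(1−r²) = 0.936750
√(n−2) = √57 = 7.549834
t = r·√(n−2)/√(1−r²) = 0.35 · 7.549834 / 0.936750 = 2.821

2.821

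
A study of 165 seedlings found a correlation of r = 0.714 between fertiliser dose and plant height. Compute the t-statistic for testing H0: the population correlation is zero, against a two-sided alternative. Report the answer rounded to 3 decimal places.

13.020

1 − r² = 1 − 0.509796 = 0.490204;  √(1−r²) = 0.700146
√(n−2) = √163 = 12.767145
t = r·√(n−2)/√(1−r²) = 0.714 · 12.767145 / 0.700146 = 13.020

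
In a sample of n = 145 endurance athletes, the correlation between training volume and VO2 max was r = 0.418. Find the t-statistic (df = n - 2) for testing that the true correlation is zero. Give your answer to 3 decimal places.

5.502

1 − r² = 1 − 0.174724 = 0.825276;  √(1−r²) = 0.908447
√(n−2) = √143 = 11.958261
t = r·√(n−2)/√(1−r²) = 0.418 · 11.958261 / 0.908447 = 5.502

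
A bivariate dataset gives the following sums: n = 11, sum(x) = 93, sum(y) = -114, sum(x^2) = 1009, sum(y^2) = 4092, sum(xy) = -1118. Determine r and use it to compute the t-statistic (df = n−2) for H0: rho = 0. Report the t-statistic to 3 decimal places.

-0.585

Numerator: nΣxy − (Σx)(Σy) = 11·(-1118) − (93)(-114) = -1696
Denominator: √[(nΣx²−(Σx)²)(nΣy²−(Σy)²)]
  nΣx²−(Σx)² = 11·1009 − 8649 = 2450;  nΣy²−(Σy)² = 11·4092 − 12996 = 32016
  √(2450·32016) = √78439200 = 8856.5908
r = -1696 / 8856.5908 = -0.1915
t = r·√(n−2)/√(1−r²) = -0.1915·√9 / √(1−0.036672) = -0.574500 / 0.981493 = -0.585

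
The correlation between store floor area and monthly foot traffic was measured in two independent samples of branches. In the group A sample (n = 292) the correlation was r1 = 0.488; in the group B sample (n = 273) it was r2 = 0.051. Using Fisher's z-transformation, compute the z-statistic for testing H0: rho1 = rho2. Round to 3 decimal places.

5.699

z1 = atanh(0.488) = 0.533432,  z2 = atanh(0.051) = 0.051044
SE = √(1/(n1−3) + 1/(n2−3)) = √(1/289 + 1/270) = √(0.0034602 + 0.0037037) = √0.0071639 = 0.084640
z = (z1 − z2)/SE = (0.533432 − 0.051044) / 0.084640 = 0.482388 / 0.084640 = 5.699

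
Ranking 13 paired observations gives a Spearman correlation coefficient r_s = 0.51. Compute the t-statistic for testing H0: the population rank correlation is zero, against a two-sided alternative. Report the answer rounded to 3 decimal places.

1.966

t = r_s·√(n−2) / √(1−r_s²) with r_s = 0.51, n = 13
  = 0.51·√11 / √(1 − 0.2601)
  = 0.51·3.316625 / 0.860174
  = 1.691479 / 0.860174 = 1.966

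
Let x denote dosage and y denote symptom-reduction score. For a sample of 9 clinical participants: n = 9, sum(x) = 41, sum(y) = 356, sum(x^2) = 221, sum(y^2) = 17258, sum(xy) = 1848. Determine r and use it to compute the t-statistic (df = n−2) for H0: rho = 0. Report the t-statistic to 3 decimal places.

2.496

Numerator: nΣxy − (Σx)(Σy) = 9·1848 − (41)(356) = 2036
Denominator: √[(nΣx²−(Σx)²)(nΣy²−(Σy)²)]
  nΣx²−(Σx)² = 9·221 − 1681 = 308;  nΣy²−(Σy)² = 9·17258 − 126736 = 28586
  √(308·28586) = √8804488 = 2967.2358
r = 2036 / 2967.2358 = 0.6862
t = r·√(n−2)/√(1−r²) = 0.6862·√7 / √(1−0.470870) = 1.815515 / 0.727413 = 2.496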